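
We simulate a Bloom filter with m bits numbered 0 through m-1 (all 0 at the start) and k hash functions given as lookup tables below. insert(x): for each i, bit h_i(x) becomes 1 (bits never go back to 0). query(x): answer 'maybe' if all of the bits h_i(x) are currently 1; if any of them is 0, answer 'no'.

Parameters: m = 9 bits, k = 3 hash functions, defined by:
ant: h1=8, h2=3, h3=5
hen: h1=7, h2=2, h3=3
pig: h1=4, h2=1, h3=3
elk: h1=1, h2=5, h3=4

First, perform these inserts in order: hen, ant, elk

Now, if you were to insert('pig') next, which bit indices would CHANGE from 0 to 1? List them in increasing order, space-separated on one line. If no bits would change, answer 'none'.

Start: bits=000000000
After insert 'hen': sets bits 2 3 7 -> bits=001100010
After insert 'ant': sets bits 3 5 8 -> bits=001101011
After insert 'elk': sets bits 1 4 5 -> bits=011111011
insert 'pig' would touch bits 1 3 4; currently bit1=1, bit3=1, bit4=1
Bits that are 0 among those (would change 0->1): none

Answer: none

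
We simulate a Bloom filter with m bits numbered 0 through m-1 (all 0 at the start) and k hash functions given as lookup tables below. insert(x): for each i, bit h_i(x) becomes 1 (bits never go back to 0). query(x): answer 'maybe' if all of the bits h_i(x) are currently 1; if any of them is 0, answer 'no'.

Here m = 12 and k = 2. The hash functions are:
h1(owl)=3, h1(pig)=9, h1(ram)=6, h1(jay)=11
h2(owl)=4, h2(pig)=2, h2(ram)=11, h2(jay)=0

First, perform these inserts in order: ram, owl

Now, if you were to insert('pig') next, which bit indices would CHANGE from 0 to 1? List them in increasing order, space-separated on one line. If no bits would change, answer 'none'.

Answer: 2 9

Derivation:
Start: bits=000000000000
After insert 'ram': sets bits 6 11 -> bits=000000100001
After insert 'owl': sets bits 3 4 -> bits=000110100001
insert 'pig' would touch bits 2 9; currently bit2=0, bit9=0
Bits that are 0 among those (would change 0->1): 2 9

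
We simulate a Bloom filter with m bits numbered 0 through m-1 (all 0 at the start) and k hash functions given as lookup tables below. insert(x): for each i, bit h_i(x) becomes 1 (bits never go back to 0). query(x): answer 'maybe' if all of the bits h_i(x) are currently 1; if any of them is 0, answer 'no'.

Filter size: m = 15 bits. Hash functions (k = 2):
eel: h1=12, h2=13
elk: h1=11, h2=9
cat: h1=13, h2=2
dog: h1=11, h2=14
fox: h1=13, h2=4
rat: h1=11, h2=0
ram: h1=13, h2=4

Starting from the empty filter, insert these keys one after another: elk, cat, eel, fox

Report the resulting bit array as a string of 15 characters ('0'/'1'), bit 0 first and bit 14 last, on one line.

Answer: 001010000101110

Derivation:
Start: bits=000000000000000
After insert 'elk': sets bits 9 11 -> bits=000000000101000
After insert 'cat': sets bits 2 13 -> bits=001000000101010
After insert 'eel': sets bits 12 13 -> bits=001000000101110
After insert 'fox': sets bits 4 13 -> bits=001010000101110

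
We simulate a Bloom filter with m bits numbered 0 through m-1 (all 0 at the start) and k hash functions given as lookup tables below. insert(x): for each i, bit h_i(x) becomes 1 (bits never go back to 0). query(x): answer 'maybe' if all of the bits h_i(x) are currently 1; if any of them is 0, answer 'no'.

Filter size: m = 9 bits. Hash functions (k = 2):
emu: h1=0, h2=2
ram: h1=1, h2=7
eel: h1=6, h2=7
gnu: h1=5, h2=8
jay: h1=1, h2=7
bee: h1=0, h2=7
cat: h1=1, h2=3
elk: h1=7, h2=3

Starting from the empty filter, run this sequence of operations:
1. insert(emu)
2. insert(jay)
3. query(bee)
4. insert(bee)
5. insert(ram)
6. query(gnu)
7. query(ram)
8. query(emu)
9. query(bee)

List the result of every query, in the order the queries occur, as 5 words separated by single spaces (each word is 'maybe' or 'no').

Start: bits=000000000
Op 1: insert emu -> sets bits 0 2 -> bits=101000000
Op 2: insert jay -> sets bits 1 7 -> bits=111000010
Op 3: query bee -> checks bit0=1, bit7=1 (all 1) -> maybe
Op 4: insert bee -> sets bits 0 7 -> bits=111000010
Op 5: insert ram -> sets bits 1 7 -> bits=111000010
Op 6: query gnu -> checks bit5=0, bit8=0 (has a 0) -> no
Op 7: query ram -> checks bit1=1, bit7=1 (all 1) -> maybe
Op 8: query emu -> checks bit0=1, bit2=1 (all 1) -> maybe
Op 9: query bee -> checks bit0=1, bit7=1 (all 1) -> maybe
Query results in order: maybe no maybe maybe maybe

Answer: maybe no maybe maybe maybe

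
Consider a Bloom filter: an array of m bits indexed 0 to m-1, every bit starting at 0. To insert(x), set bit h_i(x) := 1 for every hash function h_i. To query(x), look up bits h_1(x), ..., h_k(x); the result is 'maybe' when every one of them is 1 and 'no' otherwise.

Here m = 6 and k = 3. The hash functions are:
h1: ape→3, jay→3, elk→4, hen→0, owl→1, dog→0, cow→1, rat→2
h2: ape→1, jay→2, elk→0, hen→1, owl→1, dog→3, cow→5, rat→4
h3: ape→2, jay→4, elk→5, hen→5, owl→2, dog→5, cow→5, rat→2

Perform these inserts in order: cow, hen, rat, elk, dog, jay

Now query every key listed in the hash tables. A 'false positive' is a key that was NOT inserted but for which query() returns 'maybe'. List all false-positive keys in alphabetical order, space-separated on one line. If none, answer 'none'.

Answer: ape owl

Derivation:
Start: bits=000000
After insert 'cow': sets bits 1 5 -> bits=010001
After insert 'hen': sets bits 0 1 5 -> bits=110001
After insert 'rat': sets bits 2 4 -> bits=111011
After insert 'elk': sets bits 0 4 5 -> bits=111011
After insert 'dog': sets bits 0 3 5 -> bits=111111
After insert 'jay': sets bits 2 3 4 -> bits=111111
Not inserted: ape owl — query each against bits=111111:
query ape: checks bit1=1, bit2=1, bit3=1 (all 1) -> maybe => FALSE POSITIVE
query owl: checks bit1=1, bit2=1 (all 1) -> maybe => FALSE POSITIVE
False positives (alphabetical): ape owl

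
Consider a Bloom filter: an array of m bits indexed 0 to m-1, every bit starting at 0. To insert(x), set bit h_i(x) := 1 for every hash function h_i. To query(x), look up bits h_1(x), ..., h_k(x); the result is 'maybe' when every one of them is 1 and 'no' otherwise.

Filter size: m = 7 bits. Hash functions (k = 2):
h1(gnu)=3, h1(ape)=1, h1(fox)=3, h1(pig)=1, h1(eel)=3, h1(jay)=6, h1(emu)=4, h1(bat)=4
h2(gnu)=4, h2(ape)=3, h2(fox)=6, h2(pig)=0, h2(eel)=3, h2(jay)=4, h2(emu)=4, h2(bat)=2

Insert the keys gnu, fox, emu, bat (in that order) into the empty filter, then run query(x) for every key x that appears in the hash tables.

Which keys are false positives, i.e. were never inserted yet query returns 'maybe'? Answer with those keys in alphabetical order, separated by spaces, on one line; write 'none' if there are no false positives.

Answer: eel jay

Derivation:
Start: bits=0000000
After insert 'gnu': sets bits 3 4 -> bits=0001100
After insert 'fox': sets bits 3 6 -> bits=0001101
After insert 'emu': sets bits 4 -> bits=0001101
After insert 'bat': sets bits 2 4 -> bits=0011101
Not inserted: ape eel jay pig — query each against bits=0011101:
query ape: checks bit1=0, bit3=1 (has a 0) -> no => not a false positive
query eel: checks bit3=1 (all 1) -> maybe => FALSE POSITIVE
query jay: checks bit4=1, bit6=1 (all 1) -> maybe => FALSE POSITIVE
query pig: checks bit0=0, bit1=0 (has a 0) -> no => not a false positive
False positives (alphabetical): eel jay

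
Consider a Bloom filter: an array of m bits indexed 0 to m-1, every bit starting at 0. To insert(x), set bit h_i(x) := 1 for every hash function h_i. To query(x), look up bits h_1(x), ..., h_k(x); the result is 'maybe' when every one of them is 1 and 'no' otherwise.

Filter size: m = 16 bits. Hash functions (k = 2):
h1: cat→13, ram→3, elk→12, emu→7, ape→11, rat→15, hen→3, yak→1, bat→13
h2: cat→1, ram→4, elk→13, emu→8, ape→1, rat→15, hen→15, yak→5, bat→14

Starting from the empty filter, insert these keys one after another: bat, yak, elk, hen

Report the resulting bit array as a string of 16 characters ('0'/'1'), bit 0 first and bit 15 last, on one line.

Start: bits=0000000000000000
After insert 'bat': sets bits 13 14 -> bits=0000000000000110
After insert 'yak': sets bits 1 5 -> bits=0100010000000110
After insert 'elk': sets bits 12 13 -> bits=0100010000001110
After insert 'hen': sets bits 3 15 -> bits=0101010000001111

Answer: 0101010000001111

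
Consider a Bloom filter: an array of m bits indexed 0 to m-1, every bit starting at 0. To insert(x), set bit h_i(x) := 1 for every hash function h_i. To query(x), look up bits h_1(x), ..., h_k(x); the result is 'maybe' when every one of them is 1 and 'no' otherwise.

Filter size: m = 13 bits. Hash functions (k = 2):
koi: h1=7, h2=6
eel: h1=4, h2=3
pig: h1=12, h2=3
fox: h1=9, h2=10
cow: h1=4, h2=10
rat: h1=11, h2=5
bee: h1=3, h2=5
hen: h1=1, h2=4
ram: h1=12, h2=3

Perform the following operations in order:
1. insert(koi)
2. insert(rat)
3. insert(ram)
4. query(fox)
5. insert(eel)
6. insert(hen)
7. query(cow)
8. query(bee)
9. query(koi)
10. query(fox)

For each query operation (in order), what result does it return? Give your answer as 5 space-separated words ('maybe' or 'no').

Start: bits=0000000000000
Op 1: insert koi -> sets bits 6 7 -> bits=0000001100000
Op 2: insert rat -> sets bits 5 11 -> bits=0000011100010
Op 3: insert ram -> sets bits 3 12 -> bits=0001011100011
Op 4: query fox -> checks bit9=0, bit10=0 (has a 0) -> no
Op 5: insert eel -> sets bits 3 4 -> bits=0001111100011
Op 6: insert hen -> sets bits 1 4 -> bits=0101111100011
Op 7: query cow -> checks bit4=1, bit10=0 (has a 0) -> no
Op 8: query bee -> checks bit3=1, bit5=1 (all 1) -> maybe
Op 9: query koi -> checks bit6=1, bit7=1 (all 1) -> maybe
Op 10: query fox -> checks bit9=0, bit10=0 (has a 0) -> no
Query results in order: no no maybe maybe no

Answer: no no maybe maybe no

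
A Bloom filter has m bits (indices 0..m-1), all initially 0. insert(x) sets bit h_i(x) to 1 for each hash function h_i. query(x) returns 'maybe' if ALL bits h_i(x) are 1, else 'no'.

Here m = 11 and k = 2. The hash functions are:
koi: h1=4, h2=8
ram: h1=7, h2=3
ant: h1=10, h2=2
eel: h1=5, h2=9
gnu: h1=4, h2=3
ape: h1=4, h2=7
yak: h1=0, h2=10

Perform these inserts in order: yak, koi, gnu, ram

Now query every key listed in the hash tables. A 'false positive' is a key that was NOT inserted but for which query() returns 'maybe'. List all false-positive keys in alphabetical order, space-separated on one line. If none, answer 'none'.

Start: bits=00000000000
After insert 'yak': sets bits 0 10 -> bits=10000000001
After insert 'koi': sets bits 4 8 -> bits=10001000101
After insert 'gnu': sets bits 3 4 -> bits=10011000101
After insert 'ram': sets bits 3 7 -> bits=10011001101
Not inserted: ant ape eel — query each against bits=10011001101:
query ant: checks bit2=0, bit10=1 (has a 0) -> no => not a false positive
query ape: checks bit4=1, bit7=1 (all 1) -> maybe => FALSE POSITIVE
query eel: checks bit5=0, bit9=0 (has a 0) -> no => not a false positive
False positives (alphabetical): ape

Answer: ape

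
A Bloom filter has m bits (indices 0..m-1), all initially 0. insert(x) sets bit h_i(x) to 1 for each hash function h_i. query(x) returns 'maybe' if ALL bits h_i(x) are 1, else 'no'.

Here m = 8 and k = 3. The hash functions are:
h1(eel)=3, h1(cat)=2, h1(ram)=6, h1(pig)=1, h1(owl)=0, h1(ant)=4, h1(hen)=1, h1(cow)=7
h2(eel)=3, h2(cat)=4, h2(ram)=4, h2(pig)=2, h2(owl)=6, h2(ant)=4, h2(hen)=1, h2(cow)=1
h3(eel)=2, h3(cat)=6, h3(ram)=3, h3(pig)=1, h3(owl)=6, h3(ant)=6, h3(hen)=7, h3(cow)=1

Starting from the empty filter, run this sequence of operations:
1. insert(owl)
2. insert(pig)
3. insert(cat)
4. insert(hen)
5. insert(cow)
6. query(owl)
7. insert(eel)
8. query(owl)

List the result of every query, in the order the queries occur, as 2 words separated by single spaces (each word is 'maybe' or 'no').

Start: bits=00000000
Op 1: insert owl -> sets bits 0 6 -> bits=10000010
Op 2: insert pig -> sets bits 1 2 -> bits=11100010
Op 3: insert cat -> sets bits 2 4 6 -> bits=11101010
Op 4: insert hen -> sets bits 1 7 -> bits=11101011
Op 5: insert cow -> sets bits 1 7 -> bits=11101011
Op 6: query owl -> checks bit0=1, bit6=1 (all 1) -> maybe
Op 7: insert eel -> sets bits 2 3 -> bits=11111011
Op 8: query owl -> checks bit0=1, bit6=1 (all 1) -> maybe
Query results in order: maybe maybe

Answer: maybe maybe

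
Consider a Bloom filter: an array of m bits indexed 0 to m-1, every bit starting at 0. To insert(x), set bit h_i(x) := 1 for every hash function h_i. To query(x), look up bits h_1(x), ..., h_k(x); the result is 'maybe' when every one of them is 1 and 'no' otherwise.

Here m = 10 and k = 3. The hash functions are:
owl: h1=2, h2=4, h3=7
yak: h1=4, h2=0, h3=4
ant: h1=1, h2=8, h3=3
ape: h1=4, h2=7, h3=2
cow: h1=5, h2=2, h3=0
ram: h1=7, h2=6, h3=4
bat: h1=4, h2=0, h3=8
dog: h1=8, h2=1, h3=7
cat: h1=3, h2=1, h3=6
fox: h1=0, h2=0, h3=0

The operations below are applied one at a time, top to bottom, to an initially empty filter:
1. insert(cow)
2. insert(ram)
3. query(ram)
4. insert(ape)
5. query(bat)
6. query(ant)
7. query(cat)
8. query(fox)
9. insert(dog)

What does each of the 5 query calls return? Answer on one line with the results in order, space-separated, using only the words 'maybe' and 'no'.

Answer: maybe no no no maybe

Derivation:
Start: bits=0000000000
Op 1: insert cow -> sets bits 0 2 5 -> bits=1010010000
Op 2: insert ram -> sets bits 4 6 7 -> bits=1010111100
Op 3: query ram -> checks bit4=1, bit6=1, bit7=1 (all 1) -> maybe
Op 4: insert ape -> sets bits 2 4 7 -> bits=1010111100
Op 5: query bat -> checks bit0=1, bit4=1, bit8=0 (has a 0) -> no
Op 6: query ant -> checks bit1=0, bit3=0, bit8=0 (has a 0) -> no
Op 7: query cat -> checks bit1=0, bit3=0, bit6=1 (has a 0) -> no
Op 8: query fox -> checks bit0=1 (all 1) -> maybe
Op 9: insert dog -> sets bits 1 7 8 -> bits=1110111110
Query results in order: maybe no no no maybe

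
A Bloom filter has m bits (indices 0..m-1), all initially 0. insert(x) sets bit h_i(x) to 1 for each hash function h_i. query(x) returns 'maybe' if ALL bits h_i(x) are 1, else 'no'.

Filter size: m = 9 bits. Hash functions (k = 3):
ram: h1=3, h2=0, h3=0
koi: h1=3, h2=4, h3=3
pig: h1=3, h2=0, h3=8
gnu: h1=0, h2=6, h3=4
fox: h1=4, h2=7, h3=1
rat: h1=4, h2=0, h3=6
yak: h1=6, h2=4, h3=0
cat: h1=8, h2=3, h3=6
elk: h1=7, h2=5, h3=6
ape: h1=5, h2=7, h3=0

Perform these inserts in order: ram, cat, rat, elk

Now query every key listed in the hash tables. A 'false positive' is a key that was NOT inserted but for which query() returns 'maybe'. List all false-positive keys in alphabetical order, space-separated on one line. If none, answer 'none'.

Answer: ape gnu koi pig yak

Derivation:
Start: bits=000000000
After insert 'ram': sets bits 0 3 -> bits=100100000
After insert 'cat': sets bits 3 6 8 -> bits=100100101
After insert 'rat': sets bits 0 4 6 -> bits=100110101
After insert 'elk': sets bits 5 6 7 -> bits=100111111
Not inserted: ape fox gnu koi pig yak — query each against bits=100111111:
query ape: checks bit0=1, bit5=1, bit7=1 (all 1) -> maybe => FALSE POSITIVE
query fox: checks bit1=0, bit4=1, bit7=1 (has a 0) -> no => not a false positive
query gnu: checks bit0=1, bit4=1, bit6=1 (all 1) -> maybe => FALSE POSITIVE
query koi: checks bit3=1, bit4=1 (all 1) -> maybe => FALSE POSITIVE
query pig: checks bit0=1, bit3=1, bit8=1 (all 1) -> maybe => FALSE POSITIVE
query yak: checks bit0=1, bit4=1, bit6=1 (all 1) -> maybe => FALSE POSITIVE
False positives (alphabetical): ape gnu koi pig yak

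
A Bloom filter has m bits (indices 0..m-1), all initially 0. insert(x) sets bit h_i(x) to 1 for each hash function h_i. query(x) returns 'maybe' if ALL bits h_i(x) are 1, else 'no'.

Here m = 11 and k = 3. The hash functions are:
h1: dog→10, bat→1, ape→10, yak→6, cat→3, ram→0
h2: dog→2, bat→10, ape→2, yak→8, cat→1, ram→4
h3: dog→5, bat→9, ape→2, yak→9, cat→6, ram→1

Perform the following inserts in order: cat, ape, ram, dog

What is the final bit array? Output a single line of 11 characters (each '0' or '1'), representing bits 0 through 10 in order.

Start: bits=00000000000
After insert 'cat': sets bits 1 3 6 -> bits=01010010000
After insert 'ape': sets bits 2 10 -> bits=01110010001
After insert 'ram': sets bits 0 1 4 -> bits=11111010001
After insert 'dog': sets bits 2 5 10 -> bits=11111110001

Answer: 11111110001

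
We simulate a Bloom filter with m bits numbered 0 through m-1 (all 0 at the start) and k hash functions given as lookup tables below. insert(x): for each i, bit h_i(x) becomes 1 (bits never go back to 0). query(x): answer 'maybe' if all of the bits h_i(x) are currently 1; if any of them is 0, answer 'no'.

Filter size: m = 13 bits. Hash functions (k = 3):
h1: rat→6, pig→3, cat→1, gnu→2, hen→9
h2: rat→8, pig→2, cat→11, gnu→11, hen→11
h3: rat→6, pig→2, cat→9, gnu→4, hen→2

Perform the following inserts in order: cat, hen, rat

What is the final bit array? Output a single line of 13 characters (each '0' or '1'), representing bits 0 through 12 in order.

Start: bits=0000000000000
After insert 'cat': sets bits 1 9 11 -> bits=0100000001010
After insert 'hen': sets bits 2 9 11 -> bits=0110000001010
After insert 'rat': sets bits 6 8 -> bits=0110001011010

Answer: 0110001011010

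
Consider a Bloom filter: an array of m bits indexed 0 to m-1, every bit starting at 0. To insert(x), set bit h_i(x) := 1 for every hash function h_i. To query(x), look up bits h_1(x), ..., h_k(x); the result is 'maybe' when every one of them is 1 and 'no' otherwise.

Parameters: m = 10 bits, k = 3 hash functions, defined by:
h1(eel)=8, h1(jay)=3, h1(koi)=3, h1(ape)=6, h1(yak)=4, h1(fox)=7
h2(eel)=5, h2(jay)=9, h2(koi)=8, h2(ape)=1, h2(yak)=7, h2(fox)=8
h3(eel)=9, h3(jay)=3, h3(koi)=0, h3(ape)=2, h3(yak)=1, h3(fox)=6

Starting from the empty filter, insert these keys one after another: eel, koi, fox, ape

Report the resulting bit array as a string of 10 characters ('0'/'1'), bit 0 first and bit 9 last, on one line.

Start: bits=0000000000
After insert 'eel': sets bits 5 8 9 -> bits=0000010011
After insert 'koi': sets bits 0 3 8 -> bits=1001010011
After insert 'fox': sets bits 6 7 8 -> bits=1001011111
After insert 'ape': sets bits 1 2 6 -> bits=1111011111

Answer: 1111011111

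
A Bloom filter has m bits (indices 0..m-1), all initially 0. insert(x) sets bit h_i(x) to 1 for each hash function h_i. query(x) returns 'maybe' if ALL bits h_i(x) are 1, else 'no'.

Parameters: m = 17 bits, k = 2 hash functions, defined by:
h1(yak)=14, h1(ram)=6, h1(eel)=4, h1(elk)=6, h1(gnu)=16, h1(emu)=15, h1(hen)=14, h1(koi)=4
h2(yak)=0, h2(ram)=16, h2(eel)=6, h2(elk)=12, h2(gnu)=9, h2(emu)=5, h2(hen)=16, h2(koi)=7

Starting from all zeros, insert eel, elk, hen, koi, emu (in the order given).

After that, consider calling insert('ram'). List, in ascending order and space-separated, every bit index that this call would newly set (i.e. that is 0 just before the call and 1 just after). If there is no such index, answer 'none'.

Answer: none

Derivation:
Start: bits=00000000000000000
After insert 'eel': sets bits 4 6 -> bits=00001010000000000
After insert 'elk': sets bits 6 12 -> bits=00001010000010000
After insert 'hen': sets bits 14 16 -> bits=00001010000010101
After insert 'koi': sets bits 4 7 -> bits=00001011000010101
After insert 'emu': sets bits 5 15 -> bits=00001111000010111
insert 'ram' would touch bits 6 16; currently bit6=1, bit16=1
Bits that are 0 among those (would change 0->1): none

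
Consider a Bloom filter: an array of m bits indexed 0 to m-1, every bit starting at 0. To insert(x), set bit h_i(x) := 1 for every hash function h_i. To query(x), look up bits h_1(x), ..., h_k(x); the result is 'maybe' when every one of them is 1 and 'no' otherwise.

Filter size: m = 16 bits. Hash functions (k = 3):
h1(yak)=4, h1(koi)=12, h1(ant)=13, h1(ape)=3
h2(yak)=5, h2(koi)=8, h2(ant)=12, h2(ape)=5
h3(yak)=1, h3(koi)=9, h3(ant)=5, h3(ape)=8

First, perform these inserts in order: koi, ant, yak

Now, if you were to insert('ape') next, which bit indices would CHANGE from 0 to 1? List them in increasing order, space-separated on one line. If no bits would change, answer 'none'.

Start: bits=0000000000000000
After insert 'koi': sets bits 8 9 12 -> bits=0000000011001000
After insert 'ant': sets bits 5 12 13 -> bits=0000010011001100
After insert 'yak': sets bits 1 4 5 -> bits=0100110011001100
insert 'ape' would touch bits 3 5 8; currently bit3=0, bit5=1, bit8=1
Bits that are 0 among those (would change 0->1): 3

Answer: 3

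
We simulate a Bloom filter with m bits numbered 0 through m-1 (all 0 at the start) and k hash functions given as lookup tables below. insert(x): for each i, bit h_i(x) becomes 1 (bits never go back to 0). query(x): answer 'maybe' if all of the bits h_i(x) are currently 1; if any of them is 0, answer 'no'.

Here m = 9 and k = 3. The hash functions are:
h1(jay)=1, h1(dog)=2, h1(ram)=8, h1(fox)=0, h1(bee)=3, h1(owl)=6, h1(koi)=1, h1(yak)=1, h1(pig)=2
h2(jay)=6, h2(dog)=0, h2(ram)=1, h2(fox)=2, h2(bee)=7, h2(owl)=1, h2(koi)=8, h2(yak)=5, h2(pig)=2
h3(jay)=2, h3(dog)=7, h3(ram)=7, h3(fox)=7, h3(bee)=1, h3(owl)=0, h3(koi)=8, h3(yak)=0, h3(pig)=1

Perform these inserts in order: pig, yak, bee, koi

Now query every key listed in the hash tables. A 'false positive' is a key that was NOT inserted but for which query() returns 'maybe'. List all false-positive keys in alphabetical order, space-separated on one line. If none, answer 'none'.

Start: bits=000000000
After insert 'pig': sets bits 1 2 -> bits=011000000
After insert 'yak': sets bits 0 1 5 -> bits=111001000
After insert 'bee': sets bits 1 3 7 -> bits=111101010
After insert 'koi': sets bits 1 8 -> bits=111101011
Not inserted: dog fox jay owl ram — query each against bits=111101011:
query dog: checks bit0=1, bit2=1, bit7=1 (all 1) -> maybe => FALSE POSITIVE
query fox: checks bit0=1, bit2=1, bit7=1 (all 1) -> maybe => FALSE POSITIVE
query jay: checks bit1=1, bit2=1, bit6=0 (has a 0) -> no => not a false positive
query owl: checks bit0=1, bit1=1, bit6=0 (has a 0) -> no => not a false positive
query ram: checks bit1=1, bit7=1, bit8=1 (all 1) -> maybe => FALSE POSITIVE
False positives (alphabetical): dog fox ram

Answer: dog fox ram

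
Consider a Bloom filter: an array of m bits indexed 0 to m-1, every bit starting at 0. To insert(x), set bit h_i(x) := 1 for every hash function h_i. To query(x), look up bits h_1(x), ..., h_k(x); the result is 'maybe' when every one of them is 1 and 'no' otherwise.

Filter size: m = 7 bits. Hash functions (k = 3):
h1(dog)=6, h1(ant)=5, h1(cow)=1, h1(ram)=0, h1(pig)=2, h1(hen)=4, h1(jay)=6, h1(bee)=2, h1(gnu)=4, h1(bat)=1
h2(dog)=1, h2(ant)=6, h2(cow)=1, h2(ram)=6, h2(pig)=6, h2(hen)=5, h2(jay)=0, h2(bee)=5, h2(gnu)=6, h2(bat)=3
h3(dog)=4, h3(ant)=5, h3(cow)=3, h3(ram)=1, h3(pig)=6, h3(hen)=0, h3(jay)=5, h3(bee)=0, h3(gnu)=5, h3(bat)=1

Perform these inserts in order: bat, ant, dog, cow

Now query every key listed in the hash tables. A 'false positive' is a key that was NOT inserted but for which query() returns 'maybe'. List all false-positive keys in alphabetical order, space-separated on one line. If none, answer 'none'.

Start: bits=0000000
After insert 'bat': sets bits 1 3 -> bits=0101000
After insert 'ant': sets bits 5 6 -> bits=0101011
After insert 'dog': sets bits 1 4 6 -> bits=0101111
After insert 'cow': sets bits 1 3 -> bits=0101111
Not inserted: bee gnu hen jay pig ram — query each against bits=0101111:
query bee: checks bit0=0, bit2=0, bit5=1 (has a 0) -> no => not a false positive
query gnu: checks bit4=1, bit5=1, bit6=1 (all 1) -> maybe => FALSE POSITIVE
query hen: checks bit0=0, bit4=1, bit5=1 (has a 0) -> no => not a false positive
query jay: checks bit0=0, bit5=1, bit6=1 (has a 0) -> no => not a false positive
query pig: checks bit2=0, bit6=1 (has a 0) -> no => not a false positive
query ram: checks bit0=0, bit1=1, bit6=1 (has a 0) -> no => not a false positive
False positives (alphabetical): gnu

Answer: gnu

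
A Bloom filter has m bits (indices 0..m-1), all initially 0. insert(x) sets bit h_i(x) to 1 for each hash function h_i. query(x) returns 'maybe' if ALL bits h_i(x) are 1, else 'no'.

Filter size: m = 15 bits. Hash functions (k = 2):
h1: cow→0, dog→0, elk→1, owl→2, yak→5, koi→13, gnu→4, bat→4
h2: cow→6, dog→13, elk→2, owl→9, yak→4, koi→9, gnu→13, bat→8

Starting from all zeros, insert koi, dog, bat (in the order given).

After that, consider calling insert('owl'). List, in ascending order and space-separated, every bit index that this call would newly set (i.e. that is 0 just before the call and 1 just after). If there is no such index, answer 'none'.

Answer: 2

Derivation:
Start: bits=000000000000000
After insert 'koi': sets bits 9 13 -> bits=000000000100010
After insert 'dog': sets bits 0 13 -> bits=100000000100010
After insert 'bat': sets bits 4 8 -> bits=100010001100010
insert 'owl' would touch bits 2 9; currently bit2=0, bit9=1
Bits that are 0 among those (would change 0->1): 2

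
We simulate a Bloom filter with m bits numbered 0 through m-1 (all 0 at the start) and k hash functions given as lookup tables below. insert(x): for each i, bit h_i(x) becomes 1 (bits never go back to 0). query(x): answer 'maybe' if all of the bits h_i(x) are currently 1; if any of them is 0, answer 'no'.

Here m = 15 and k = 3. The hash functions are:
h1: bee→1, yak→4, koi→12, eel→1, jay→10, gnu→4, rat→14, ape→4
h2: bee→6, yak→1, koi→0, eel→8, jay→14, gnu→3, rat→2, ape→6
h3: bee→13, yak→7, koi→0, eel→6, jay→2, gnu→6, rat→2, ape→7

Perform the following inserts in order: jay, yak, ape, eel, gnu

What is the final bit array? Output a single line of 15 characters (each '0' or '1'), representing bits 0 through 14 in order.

Start: bits=000000000000000
After insert 'jay': sets bits 2 10 14 -> bits=001000000010001
After insert 'yak': sets bits 1 4 7 -> bits=011010010010001
After insert 'ape': sets bits 4 6 7 -> bits=011010110010001
After insert 'eel': sets bits 1 6 8 -> bits=011010111010001
After insert 'gnu': sets bits 3 4 6 -> bits=011110111010001

Answer: 011110111010001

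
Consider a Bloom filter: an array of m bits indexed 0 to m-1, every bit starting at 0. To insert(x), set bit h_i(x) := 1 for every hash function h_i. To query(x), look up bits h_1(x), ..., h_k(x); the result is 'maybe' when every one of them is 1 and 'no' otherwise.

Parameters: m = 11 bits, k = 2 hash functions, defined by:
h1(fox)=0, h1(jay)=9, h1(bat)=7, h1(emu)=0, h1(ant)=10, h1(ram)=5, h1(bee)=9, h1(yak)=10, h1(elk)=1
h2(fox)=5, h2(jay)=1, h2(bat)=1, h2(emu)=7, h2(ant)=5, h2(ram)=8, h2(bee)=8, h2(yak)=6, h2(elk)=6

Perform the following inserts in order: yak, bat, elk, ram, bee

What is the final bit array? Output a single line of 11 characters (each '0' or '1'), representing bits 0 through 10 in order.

Start: bits=00000000000
After insert 'yak': sets bits 6 10 -> bits=00000010001
After insert 'bat': sets bits 1 7 -> bits=01000011001
After insert 'elk': sets bits 1 6 -> bits=01000011001
After insert 'ram': sets bits 5 8 -> bits=01000111101
After insert 'bee': sets bits 8 9 -> bits=01000111111

Answer: 01000111111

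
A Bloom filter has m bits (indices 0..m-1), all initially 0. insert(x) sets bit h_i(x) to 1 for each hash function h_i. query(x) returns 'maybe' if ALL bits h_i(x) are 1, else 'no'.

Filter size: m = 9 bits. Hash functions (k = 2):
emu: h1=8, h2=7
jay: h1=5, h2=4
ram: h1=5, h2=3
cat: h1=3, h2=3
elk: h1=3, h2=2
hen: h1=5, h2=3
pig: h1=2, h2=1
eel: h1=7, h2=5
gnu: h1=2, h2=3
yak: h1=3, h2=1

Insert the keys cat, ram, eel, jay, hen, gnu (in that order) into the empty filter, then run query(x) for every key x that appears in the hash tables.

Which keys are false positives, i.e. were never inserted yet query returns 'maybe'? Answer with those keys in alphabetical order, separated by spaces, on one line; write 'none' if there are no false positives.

Start: bits=000000000
After insert 'cat': sets bits 3 -> bits=000100000
After insert 'ram': sets bits 3 5 -> bits=000101000
After insert 'eel': sets bits 5 7 -> bits=000101010
After insert 'jay': sets bits 4 5 -> bits=000111010
After insert 'hen': sets bits 3 5 -> bits=000111010
After insert 'gnu': sets bits 2 3 -> bits=001111010
Not inserted: elk emu pig yak — query each against bits=001111010:
query elk: checks bit2=1, bit3=1 (all 1) -> maybe => FALSE POSITIVE
query emu: checks bit7=1, bit8=0 (has a 0) -> no => not a false positive
query pig: checks bit1=0, bit2=1 (has a 0) -> no => not a false positive
query yak: checks bit1=0, bit3=1 (has a 0) -> no => not a false positive
False positives (alphabetical): elk

Answer: elk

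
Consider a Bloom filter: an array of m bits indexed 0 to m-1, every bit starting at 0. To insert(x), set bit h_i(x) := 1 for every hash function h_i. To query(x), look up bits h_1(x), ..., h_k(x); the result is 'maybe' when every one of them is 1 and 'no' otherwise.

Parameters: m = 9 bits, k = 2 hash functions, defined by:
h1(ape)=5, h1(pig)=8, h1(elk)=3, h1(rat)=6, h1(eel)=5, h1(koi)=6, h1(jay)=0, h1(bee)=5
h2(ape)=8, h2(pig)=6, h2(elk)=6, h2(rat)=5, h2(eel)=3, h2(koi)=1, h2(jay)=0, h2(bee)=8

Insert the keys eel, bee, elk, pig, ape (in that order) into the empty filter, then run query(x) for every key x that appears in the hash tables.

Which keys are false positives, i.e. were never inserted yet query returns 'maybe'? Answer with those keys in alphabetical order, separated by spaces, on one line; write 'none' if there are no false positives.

Answer: rat

Derivation:
Start: bits=000000000
After insert 'eel': sets bits 3 5 -> bits=000101000
After insert 'bee': sets bits 5 8 -> bits=000101001
After insert 'elk': sets bits 3 6 -> bits=000101101
After insert 'pig': sets bits 6 8 -> bits=000101101
After insert 'ape': sets bits 5 8 -> bits=000101101
Not inserted: jay koi rat — query each against bits=000101101:
query jay: checks bit0=0 (has a 0) -> no => not a false positive
query koi: checks bit1=0, bit6=1 (has a 0) -> no => not a false positive
query rat: checks bit5=1, bit6=1 (all 1) -> maybe => FALSE POSITIVE
False positives (alphabetical): rat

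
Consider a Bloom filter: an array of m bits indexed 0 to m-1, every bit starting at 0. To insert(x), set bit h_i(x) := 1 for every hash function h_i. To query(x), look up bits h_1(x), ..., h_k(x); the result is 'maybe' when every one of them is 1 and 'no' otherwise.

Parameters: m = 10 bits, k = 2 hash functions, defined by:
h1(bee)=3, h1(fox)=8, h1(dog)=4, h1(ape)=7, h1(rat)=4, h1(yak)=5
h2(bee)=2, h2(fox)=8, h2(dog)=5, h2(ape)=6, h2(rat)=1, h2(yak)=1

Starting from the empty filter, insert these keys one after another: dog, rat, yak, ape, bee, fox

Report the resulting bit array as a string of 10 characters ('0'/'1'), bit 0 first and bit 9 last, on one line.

Answer: 0111111110

Derivation:
Start: bits=0000000000
After insert 'dog': sets bits 4 5 -> bits=0000110000
After insert 'rat': sets bits 1 4 -> bits=0100110000
After insert 'yak': sets bits 1 5 -> bits=0100110000
After insert 'ape': sets bits 6 7 -> bits=0100111100
After insert 'bee': sets bits 2 3 -> bits=0111111100
After insert 'fox': sets bits 8 -> bits=0111111110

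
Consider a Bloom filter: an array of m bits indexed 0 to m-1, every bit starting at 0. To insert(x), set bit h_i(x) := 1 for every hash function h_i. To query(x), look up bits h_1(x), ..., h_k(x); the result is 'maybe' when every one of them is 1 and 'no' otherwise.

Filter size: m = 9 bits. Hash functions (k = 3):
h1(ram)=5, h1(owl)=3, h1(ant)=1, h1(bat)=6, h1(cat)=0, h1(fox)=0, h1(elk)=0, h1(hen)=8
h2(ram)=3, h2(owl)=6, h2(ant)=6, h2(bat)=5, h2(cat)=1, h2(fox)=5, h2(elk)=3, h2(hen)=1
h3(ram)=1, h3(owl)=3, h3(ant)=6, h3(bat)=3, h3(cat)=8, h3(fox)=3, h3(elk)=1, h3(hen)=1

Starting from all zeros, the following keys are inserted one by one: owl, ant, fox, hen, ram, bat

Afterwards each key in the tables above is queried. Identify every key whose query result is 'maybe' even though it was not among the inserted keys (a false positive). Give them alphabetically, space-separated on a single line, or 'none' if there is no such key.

Start: bits=000000000
After insert 'owl': sets bits 3 6 -> bits=000100100
After insert 'ant': sets bits 1 6 -> bits=010100100
After insert 'fox': sets bits 0 3 5 -> bits=110101100
After insert 'hen': sets bits 1 8 -> bits=110101101
After insert 'ram': sets bits 1 3 5 -> bits=110101101
After insert 'bat': sets bits 3 5 6 -> bits=110101101
Not inserted: cat elk — query each against bits=110101101:
query cat: checks bit0=1, bit1=1, bit8=1 (all 1) -> maybe => FALSE POSITIVE
query elk: checks bit0=1, bit1=1, bit3=1 (all 1) -> maybe => FALSE POSITIVE
False positives (alphabetical): cat elk

Answer: cat elk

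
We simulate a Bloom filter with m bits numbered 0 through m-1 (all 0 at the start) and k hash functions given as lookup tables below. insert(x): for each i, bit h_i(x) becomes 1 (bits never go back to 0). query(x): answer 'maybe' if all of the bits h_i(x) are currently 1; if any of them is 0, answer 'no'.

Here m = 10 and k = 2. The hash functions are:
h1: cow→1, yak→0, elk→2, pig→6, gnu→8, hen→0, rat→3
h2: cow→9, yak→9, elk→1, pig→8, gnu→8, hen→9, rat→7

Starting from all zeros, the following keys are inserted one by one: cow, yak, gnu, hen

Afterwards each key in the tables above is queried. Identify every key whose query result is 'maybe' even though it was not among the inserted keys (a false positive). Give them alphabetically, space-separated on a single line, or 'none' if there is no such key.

Answer: none

Derivation:
Start: bits=0000000000
After insert 'cow': sets bits 1 9 -> bits=0100000001
After insert 'yak': sets bits 0 9 -> bits=1100000001
After insert 'gnu': sets bits 8 -> bits=1100000011
After insert 'hen': sets bits 0 9 -> bits=1100000011
Not inserted: elk pig rat — query each against bits=1100000011:
query elk: checks bit1=1, bit2=0 (has a 0) -> no => not a false positive
query pig: checks bit6=0, bit8=1 (has a 0) -> no => not a false positive
query rat: checks bit3=0, bit7=0 (has a 0) -> no => not a false positive
False positives (alphabetical): none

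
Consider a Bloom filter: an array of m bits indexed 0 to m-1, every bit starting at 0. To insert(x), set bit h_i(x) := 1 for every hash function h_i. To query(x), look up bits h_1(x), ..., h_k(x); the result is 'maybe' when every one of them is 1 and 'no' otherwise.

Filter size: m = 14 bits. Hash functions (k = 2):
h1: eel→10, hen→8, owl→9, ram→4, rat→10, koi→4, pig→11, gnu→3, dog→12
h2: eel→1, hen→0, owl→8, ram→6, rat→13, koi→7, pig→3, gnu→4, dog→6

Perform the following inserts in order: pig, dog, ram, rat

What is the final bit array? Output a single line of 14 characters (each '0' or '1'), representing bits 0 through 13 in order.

Start: bits=00000000000000
After insert 'pig': sets bits 3 11 -> bits=00010000000100
After insert 'dog': sets bits 6 12 -> bits=00010010000110
After insert 'ram': sets bits 4 6 -> bits=00011010000110
After insert 'rat': sets bits 10 13 -> bits=00011010001111

Answer: 00011010001111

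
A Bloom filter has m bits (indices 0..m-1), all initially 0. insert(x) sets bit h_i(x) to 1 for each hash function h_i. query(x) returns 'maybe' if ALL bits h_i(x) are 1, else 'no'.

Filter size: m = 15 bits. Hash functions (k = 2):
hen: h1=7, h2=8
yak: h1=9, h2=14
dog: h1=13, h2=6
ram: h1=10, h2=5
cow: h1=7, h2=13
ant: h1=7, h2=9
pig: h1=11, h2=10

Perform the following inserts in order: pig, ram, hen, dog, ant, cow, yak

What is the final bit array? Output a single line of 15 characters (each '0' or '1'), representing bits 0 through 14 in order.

Answer: 000001111111011

Derivation:
Start: bits=000000000000000
After insert 'pig': sets bits 10 11 -> bits=000000000011000
After insert 'ram': sets bits 5 10 -> bits=000001000011000
After insert 'hen': sets bits 7 8 -> bits=000001011011000
After insert 'dog': sets bits 6 13 -> bits=000001111011010
After insert 'ant': sets bits 7 9 -> bits=000001111111010
After insert 'cow': sets bits 7 13 -> bits=000001111111010
After insert 'yak': sets bits 9 14 -> bits=000001111111011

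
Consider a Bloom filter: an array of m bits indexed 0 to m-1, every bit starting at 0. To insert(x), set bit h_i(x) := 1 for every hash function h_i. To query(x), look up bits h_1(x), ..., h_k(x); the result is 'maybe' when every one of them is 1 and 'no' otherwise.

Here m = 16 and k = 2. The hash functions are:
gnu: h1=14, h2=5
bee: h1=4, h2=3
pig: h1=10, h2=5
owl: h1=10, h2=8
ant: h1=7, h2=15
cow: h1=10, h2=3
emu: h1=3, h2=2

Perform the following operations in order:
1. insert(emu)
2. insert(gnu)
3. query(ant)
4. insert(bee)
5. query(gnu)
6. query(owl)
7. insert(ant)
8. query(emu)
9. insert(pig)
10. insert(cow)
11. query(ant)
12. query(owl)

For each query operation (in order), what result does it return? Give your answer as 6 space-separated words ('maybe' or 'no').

Answer: no maybe no maybe maybe no

Derivation:
Start: bits=0000000000000000
Op 1: insert emu -> sets bits 2 3 -> bits=0011000000000000
Op 2: insert gnu -> sets bits 5 14 -> bits=0011010000000010
Op 3: query ant -> checks bit7=0, bit15=0 (has a 0) -> no
Op 4: insert bee -> sets bits 3 4 -> bits=0011110000000010
Op 5: query gnu -> checks bit5=1, bit14=1 (all 1) -> maybe
Op 6: query owl -> checks bit8=0, bit10=0 (has a 0) -> no
Op 7: insert ant -> sets bits 7 15 -> bits=0011110100000011
Op 8: query emu -> checks bit2=1, bit3=1 (all 1) -> maybe
Op 9: insert pig -> sets bits 5 10 -> bits=0011110100100011
Op 10: insert cow -> sets bits 3 10 -> bits=0011110100100011
Op 11: query ant -> checks bit7=1, bit15=1 (all 1) -> maybe
Op 12: query owl -> checks bit8=0, bit10=1 (has a 0) -> no
Query results in order: no maybe no maybe maybe no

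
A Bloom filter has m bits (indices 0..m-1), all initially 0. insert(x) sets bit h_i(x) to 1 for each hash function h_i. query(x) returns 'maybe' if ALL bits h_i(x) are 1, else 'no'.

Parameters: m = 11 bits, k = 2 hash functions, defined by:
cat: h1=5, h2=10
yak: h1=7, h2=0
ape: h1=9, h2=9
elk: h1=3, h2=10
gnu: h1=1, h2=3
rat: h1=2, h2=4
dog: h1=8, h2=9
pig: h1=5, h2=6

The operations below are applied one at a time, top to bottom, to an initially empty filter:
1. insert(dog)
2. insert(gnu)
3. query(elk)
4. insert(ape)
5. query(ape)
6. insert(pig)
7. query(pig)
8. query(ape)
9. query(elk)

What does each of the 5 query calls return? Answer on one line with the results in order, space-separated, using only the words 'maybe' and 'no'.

Answer: no maybe maybe maybe no

Derivation:
Start: bits=00000000000
Op 1: insert dog -> sets bits 8 9 -> bits=00000000110
Op 2: insert gnu -> sets bits 1 3 -> bits=01010000110
Op 3: query elk -> checks bit3=1, bit10=0 (has a 0) -> no
Op 4: insert ape -> sets bits 9 -> bits=01010000110
Op 5: query ape -> checks bit9=1 (all 1) -> maybe
Op 6: insert pig -> sets bits 5 6 -> bits=01010110110
Op 7: query pig -> checks bit5=1, bit6=1 (all 1) -> maybe
Op 8: query ape -> checks bit9=1 (all 1) -> maybe
Op 9: query elk -> checks bit3=1, bit10=0 (has a 0) -> no
Query results in order: no maybe maybe maybe no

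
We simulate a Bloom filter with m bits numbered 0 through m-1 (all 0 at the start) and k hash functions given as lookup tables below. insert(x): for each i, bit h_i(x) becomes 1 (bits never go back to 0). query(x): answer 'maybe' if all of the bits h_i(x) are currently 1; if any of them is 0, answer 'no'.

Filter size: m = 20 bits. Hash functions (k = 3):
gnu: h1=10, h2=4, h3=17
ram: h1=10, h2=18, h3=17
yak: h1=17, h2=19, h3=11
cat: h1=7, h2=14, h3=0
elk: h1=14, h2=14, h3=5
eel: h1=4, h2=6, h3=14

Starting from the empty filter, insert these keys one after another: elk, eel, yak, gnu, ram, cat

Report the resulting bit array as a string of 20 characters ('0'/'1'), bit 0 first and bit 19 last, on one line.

Answer: 10001111001100100111

Derivation:
Start: bits=00000000000000000000
After insert 'elk': sets bits 5 14 -> bits=00000100000000100000
After insert 'eel': sets bits 4 6 14 -> bits=00001110000000100000
After insert 'yak': sets bits 11 17 19 -> bits=00001110000100100101
After insert 'gnu': sets bits 4 10 17 -> bits=00001110001100100101
After insert 'ram': sets bits 10 17 18 -> bits=00001110001100100111
After insert 'cat': sets bits 0 7 14 -> bits=10001111001100100111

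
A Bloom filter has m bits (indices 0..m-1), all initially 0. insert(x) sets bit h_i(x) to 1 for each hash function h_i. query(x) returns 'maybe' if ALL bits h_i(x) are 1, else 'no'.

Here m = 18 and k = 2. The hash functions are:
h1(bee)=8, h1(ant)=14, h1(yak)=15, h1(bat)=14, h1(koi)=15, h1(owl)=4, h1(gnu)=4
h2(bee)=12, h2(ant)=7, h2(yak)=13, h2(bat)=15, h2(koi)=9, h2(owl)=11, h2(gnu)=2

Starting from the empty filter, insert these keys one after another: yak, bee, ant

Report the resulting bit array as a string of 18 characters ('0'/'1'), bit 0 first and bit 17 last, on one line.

Start: bits=000000000000000000
After insert 'yak': sets bits 13 15 -> bits=000000000000010100
After insert 'bee': sets bits 8 12 -> bits=000000001000110100
After insert 'ant': sets bits 7 14 -> bits=000000011000111100

Answer: 000000011000111100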